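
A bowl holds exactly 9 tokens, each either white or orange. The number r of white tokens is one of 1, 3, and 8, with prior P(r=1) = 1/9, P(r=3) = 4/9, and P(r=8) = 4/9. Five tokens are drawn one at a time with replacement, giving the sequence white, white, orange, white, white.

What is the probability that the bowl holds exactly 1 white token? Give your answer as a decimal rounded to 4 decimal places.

0.0004

Under each hypothesis, the probability of the observed sequence is: P(data | r = 1) = (1/9)(1/9)(8/9)(1/9)(1/9) = 0.00013548; P(data | r = 3) = (3/9)(3/9)(6/9)(3/9)(3/9) = 0.0082305; P(data | r = 8) = (8/9)(8/9)(1/9)(8/9)(8/9) = 0.069366.
The prior-weighted likelihoods are 1/9 · 0.00013548 = 1.5053e-05, 4/9 · 0.0082305 = 0.003658, 4/9 · 0.069366 = 0.030829; these sum to 0.034502.
So P(r = 1 | data) = (1.5053e-05) / (0.034502) = 0.0004363.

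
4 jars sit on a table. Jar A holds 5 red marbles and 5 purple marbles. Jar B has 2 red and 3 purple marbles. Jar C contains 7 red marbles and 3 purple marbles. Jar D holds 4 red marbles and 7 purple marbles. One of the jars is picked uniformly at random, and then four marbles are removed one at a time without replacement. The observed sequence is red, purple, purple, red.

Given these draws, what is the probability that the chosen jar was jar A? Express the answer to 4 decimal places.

0.2709

The likelihood of the observed sequence under each hypothesis: P(data | jar A) = (5/10)(5/9)(4/8)(4/7) = 0.079365; P(data | jar B) = (2/5)(3/4)(2/3)(1/2) = 0.1; P(data | jar C) = (7/10)(3/9)(2/8)(6/7) = 0.05; P(data | jar D) = (4/11)(7/10)(6/9)(3/8) = 0.063636.
The prior-weighted likelihoods are 1/4 · 0.079365 = 0.019841, 1/4 · 0.1 = 0.025, 1/4 · 0.05 = 0.0125, 1/4 · 0.063636 = 0.015909; these sum to 0.07325.
So P(jar A | data) = (0.019841) / (0.07325) = 0.27087.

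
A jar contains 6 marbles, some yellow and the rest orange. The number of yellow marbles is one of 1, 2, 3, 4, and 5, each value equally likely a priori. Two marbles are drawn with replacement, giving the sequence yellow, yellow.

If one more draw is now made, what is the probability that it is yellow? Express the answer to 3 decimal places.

For each hypothesis, P(data | H) works out to: P(data | r = 1) = (1/6)(1/6) = 1/36; P(data | r = 2) = (2/6)(2/6) = 1/9; P(data | r = 3) = (3/6)(3/6) = 1/4; P(data | r = 4) = (4/6)(4/6) = 4/9; P(data | r = 5) = (5/6)(5/6) = 25/36.
Multiplying each by its prior: 1/5 · 1/36 = 1/180, 1/5 · 1/9 = 1/45, 1/5 · 1/4 = 1/20, 1/5 · 4/9 = 4/45, 1/5 · 25/36 = 5/36; with total 11/36.
The posterior is then P(r = 1 | data) = 1/55, P(r = 2 | data) = 4/55, P(r = 3 | data) = 9/55, P(r = 4 | data) = 16/55, P(r = 5 | data) = 5/11.
The predictive probability is P(yellow next | data) = (1/6)(1/55) + (1/3)(4/55) + (1/2)(9/55) + (2/3)(16/55) + (5/6)(5/11) = 15/22.

0.682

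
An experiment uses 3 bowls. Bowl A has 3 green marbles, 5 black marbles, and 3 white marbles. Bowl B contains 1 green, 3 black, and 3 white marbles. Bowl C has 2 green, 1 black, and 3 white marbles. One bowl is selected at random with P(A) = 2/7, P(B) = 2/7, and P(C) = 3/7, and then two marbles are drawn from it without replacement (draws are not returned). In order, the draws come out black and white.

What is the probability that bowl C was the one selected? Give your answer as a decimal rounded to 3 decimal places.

Under each hypothesis, the probability of the observed sequence is: P(data | bowl A) = (5/11)(3/10) = 0.13636; P(data | bowl B) = (3/7)(3/6) = 0.21429; P(data | bowl C) = (1/6)(3/5) = 0.1.
Weighting by the prior gives 2/7 · 0.13636 = 0.038961, 2/7 · 0.21429 = 0.061224, 3/7 · 0.1 = 0.042857; these sum to 0.14304.
So P(bowl C | data) = (0.042857) / (0.14304) = 0.29961.

0.300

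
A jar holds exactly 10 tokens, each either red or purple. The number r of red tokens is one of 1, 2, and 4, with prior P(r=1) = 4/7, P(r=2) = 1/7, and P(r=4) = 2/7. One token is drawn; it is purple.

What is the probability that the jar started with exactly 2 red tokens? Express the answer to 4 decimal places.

Compute the likelihood of this draw for each case: P(data | r = 1) = (9/10) = 9/10; P(data | r = 2) = (8/10) = 4/5; P(data | r = 4) = (6/10) = 3/5.
Weighting by the prior gives 4/7 · 9/10 = 18/35, 1/7 · 4/5 = 4/35, 2/7 · 3/5 = 6/35; these sum to 4/5.
Therefore the posterior P(r = 2 | data) = (4/35) / (4/5) = 1/7.

0.1429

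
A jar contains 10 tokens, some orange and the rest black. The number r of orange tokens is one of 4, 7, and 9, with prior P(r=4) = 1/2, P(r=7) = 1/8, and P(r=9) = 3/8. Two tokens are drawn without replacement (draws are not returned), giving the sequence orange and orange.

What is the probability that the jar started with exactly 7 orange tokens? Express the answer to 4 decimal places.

For each hypothesis, P(data | H) works out to: P(data | r = 4) = (4/10)(3/9) = 2/15; P(data | r = 7) = (7/10)(6/9) = 7/15; P(data | r = 9) = (9/10)(8/9) = 4/5.
Weighting by the prior gives 1/2 · 2/15 = 1/15, 1/8 · 7/15 = 7/120, 3/8 · 4/5 = 3/10; summing to 17/40.
By Bayes' rule, P(r = 7 | data) = (7/120) / (17/40) = 7/51.

0.1373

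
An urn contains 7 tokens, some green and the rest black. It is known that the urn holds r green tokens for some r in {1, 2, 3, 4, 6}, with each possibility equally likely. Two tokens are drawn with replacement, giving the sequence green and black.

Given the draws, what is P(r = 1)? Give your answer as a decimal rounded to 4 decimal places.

0.1304

Compute the likelihood of the observed sequence for each case: P(data | r = 1) = (1/7)(6/7) = 6/49; P(data | r = 2) = (2/7)(5/7) = 10/49; P(data | r = 3) = (3/7)(4/7) = 12/49; P(data | r = 4) = (4/7)(3/7) = 12/49; P(data | r = 6) = (6/7)(1/7) = 6/49.
Weighting by the prior gives 1/5 · 6/49 = 6/245, 1/5 · 10/49 = 2/49, 1/5 · 12/49 = 12/245, 1/5 · 12/49 = 12/245, 1/5 · 6/49 = 6/245; with total 46/245.
Hence P(r = 1 | data) = (6/245) / (46/245) = 3/23.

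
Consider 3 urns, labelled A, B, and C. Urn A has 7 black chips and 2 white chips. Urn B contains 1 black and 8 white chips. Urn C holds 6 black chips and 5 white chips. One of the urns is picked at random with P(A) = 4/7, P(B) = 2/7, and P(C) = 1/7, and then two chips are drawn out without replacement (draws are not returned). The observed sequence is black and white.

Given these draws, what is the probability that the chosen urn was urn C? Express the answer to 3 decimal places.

The likelihood of the observed sequence under each hypothesis: P(data | urn A) = (7/9)(2/8) = 7/36; P(data | urn B) = (1/9)(8/8) = 1/9; P(data | urn C) = (6/11)(5/10) = 3/11.
The prior-weighted likelihoods are 4/7 · 7/36 = 1/9, 2/7 · 1/9 = 2/63, 1/7 · 3/11 = 3/77; summing to 2/11.
By Bayes' rule, P(urn C | data) = (3/77) / (2/11) = 3/14.

0.214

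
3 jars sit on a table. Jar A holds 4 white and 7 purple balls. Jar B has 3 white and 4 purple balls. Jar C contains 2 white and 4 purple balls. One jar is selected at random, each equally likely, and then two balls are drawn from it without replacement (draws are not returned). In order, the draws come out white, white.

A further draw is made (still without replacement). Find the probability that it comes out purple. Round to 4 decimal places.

Under each hypothesis, the probability of the observed sequence is: P(data | jar A) = (4/11)(3/10) = 0.10909; P(data | jar B) = (3/7)(2/6) = 0.14286; P(data | jar C) = (2/6)(1/5) = 0.066667.
The prior-weighted likelihoods are 1/3 · 0.10909 = 0.036364, 1/3 · 0.14286 = 0.047619, 1/3 · 0.066667 = 0.022222; these sum to 0.1062.
Dividing through by the total gives posterior P(jar A | data) = 0.34239, P(jar B | data) = 0.44837, P(jar C | data) = 0.20924.
The predictive probability is P(purple next | data) = (7/9)(0.34239) + (4/5)(0.44837) + (1)(0.20924) = 0.83424.

0.8342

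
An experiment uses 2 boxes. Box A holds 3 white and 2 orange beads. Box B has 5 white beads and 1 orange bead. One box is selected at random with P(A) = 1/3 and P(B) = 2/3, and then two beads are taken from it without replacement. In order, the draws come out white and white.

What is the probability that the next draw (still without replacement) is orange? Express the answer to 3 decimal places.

0.327

Under each hypothesis, the probability of the observed sequence is: P(data | box A) = (3/5)(2/4) = 3/10; P(data | box B) = (5/6)(4/5) = 2/3.
The prior-weighted likelihoods are 1/3 · 3/10 = 1/10, 2/3 · 2/3 = 4/9; summing to 49/90.
Normalising, the posterior is P(box A | data) = 9/49, P(box B | data) = 40/49.
So P(orange next | data) = Σ P(orange next | H) P(H | data) = (2/3)(9/49) + (1/4)(40/49) = 16/49.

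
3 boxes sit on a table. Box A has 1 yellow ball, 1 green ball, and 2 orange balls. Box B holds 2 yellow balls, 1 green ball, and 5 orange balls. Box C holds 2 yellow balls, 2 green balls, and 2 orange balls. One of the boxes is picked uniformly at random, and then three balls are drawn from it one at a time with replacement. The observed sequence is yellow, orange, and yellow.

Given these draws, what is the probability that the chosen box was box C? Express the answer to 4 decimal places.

For each hypothesis, P(data | H) works out to: P(data | box A) = (1/4)(2/4)(1/4) = 0.03125; P(data | box B) = (2/8)(5/8)(2/8) = 0.039062; P(data | box C) = (2/6)(2/6)(2/6) = 0.037037.
Multiplying each by its prior: 1/3 · 0.03125 = 0.010417, 1/3 · 0.039062 = 0.013021, 1/3 · 0.037037 = 0.012346; these sum to 0.035783.
By Bayes' rule, P(box C | data) = (0.012346) / (0.035783) = 0.34501.

0.3450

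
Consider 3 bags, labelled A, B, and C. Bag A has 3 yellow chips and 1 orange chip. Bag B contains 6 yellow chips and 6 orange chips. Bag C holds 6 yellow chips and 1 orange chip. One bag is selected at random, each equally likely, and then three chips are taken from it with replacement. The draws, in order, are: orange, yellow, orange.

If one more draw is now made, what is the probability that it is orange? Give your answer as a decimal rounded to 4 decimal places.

0.4051

Under each hypothesis, the probability of the observed sequence is: P(data | bag A) = (1/4)(3/4)(1/4) = 0.046875; P(data | bag B) = (6/12)(6/12)(6/12) = 0.125; P(data | bag C) = (1/7)(6/7)(1/7) = 0.017493.
The prior-weighted likelihoods are 1/3 · 0.046875 = 0.015625, 1/3 · 0.125 = 0.041667, 1/3 · 0.017493 = 0.0058309; with total 0.063123.
The posterior is then P(bag A | data) = 0.24753, P(bag B | data) = 0.66009, P(bag C | data) = 0.092374.
Averaging over the posterior, P(orange next | data) = (1/4)(0.24753) + (1/2)(0.66009) + (1/7)(0.092374) = 0.40513.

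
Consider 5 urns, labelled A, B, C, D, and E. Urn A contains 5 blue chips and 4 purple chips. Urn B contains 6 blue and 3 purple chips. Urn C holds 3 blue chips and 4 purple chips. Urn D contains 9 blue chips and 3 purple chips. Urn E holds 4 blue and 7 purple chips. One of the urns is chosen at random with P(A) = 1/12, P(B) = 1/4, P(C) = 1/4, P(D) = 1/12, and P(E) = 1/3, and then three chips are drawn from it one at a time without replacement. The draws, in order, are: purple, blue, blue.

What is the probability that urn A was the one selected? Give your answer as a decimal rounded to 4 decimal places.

0.1030

The likelihood of the observed sequence under each hypothesis: P(data | urn A) = (4/9)(5/8)(4/7) = 0.15873; P(data | urn B) = (3/9)(6/8)(5/7) = 0.17857; P(data | urn C) = (4/7)(3/6)(2/5) = 0.11429; P(data | urn D) = (3/12)(9/11)(8/10) = 0.16364; P(data | urn E) = (7/11)(4/10)(3/9) = 0.084848.
Weighting by the prior gives 1/12 · 0.15873 = 0.013228, 1/4 · 0.17857 = 0.044643, 1/4 · 0.11429 = 0.028571, 1/12 · 0.16364 = 0.013636, 1/3 · 0.084848 = 0.028283; with total 0.12836.
So P(urn A | data) = (0.013228) / (0.12836) = 0.10305.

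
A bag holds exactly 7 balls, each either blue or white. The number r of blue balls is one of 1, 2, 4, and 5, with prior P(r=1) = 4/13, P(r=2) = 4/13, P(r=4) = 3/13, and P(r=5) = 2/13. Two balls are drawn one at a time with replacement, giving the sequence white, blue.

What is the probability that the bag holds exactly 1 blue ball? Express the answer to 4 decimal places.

Compute the likelihood of the observed sequence for each case: P(data | r = 1) = (6/7)(1/7) = 6/49; P(data | r = 2) = (5/7)(2/7) = 10/49; P(data | r = 4) = (3/7)(4/7) = 12/49; P(data | r = 5) = (2/7)(5/7) = 10/49.
Multiplying each by its prior: 4/13 · 6/49 = 24/637, 4/13 · 10/49 = 40/637, 3/13 · 12/49 = 36/637, 2/13 · 10/49 = 20/637; summing to 120/637.
So P(r = 1 | data) = (24/637) / (120/637) = 1/5.

0.2000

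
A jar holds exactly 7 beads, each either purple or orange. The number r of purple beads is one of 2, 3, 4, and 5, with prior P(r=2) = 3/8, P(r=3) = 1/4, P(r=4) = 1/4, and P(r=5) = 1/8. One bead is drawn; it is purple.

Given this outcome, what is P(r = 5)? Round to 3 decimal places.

0.200

For each hypothesis, P(data | H) works out to: P(data | r = 2) = (2/7) = 2/7; P(data | r = 3) = (3/7) = 3/7; P(data | r = 4) = (4/7) = 4/7; P(data | r = 5) = (5/7) = 5/7.
Weighting by the prior gives 3/8 · 2/7 = 3/28, 1/4 · 3/7 = 3/28, 1/4 · 4/7 = 1/7, 1/8 · 5/7 = 5/56; summing to 25/56.
By Bayes' rule, P(r = 5 | data) = (5/56) / (25/56) = 1/5.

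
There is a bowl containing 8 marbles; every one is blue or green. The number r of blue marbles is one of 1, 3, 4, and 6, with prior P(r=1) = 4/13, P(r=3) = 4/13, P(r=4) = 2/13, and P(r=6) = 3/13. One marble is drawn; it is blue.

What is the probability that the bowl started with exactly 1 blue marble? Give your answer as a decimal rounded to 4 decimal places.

Compute the likelihood of this draw for each case: P(data | r = 1) = (1/8) = 1/8; P(data | r = 3) = (3/8) = 3/8; P(data | r = 4) = (4/8) = 1/2; P(data | r = 6) = (6/8) = 3/4.
Multiplying each by its prior: 4/13 · 1/8 = 1/26, 4/13 · 3/8 = 3/26, 2/13 · 1/2 = 1/13, 3/13 · 3/4 = 9/52; these sum to 21/52.
By Bayes' rule, P(r = 1 | data) = (1/26) / (21/52) = 2/21.

0.0952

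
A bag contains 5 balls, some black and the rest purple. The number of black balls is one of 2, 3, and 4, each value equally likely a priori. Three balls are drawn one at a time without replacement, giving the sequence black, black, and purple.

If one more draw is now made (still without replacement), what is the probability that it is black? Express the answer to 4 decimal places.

0.6000

The likelihood of the observed sequence under each hypothesis: P(data | r = 2) = (2/5)(1/4)(3/3) = 1/10; P(data | r = 3) = (3/5)(2/4)(2/3) = 1/5; P(data | r = 4) = (4/5)(3/4)(1/3) = 1/5.
The prior-weighted likelihoods are 1/3 · 1/10 = 1/30, 1/3 · 1/5 = 1/15, 1/3 · 1/5 = 1/15; with total 1/6.
Normalising, the posterior is P(r = 2 | data) = 1/5, P(r = 3 | data) = 2/5, P(r = 4 | data) = 2/5.
Averaging over the posterior, P(black next | data) = (0)(1/5) + (1/2)(2/5) + (1)(2/5) = 3/5.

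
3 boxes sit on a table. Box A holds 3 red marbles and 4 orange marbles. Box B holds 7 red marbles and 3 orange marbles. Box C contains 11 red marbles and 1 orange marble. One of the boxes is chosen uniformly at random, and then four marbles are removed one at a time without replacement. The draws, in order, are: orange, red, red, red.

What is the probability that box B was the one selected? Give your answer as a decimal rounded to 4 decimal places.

0.5276

Compute the likelihood of the observed sequence for each case: P(data | box A) = (4/7)(3/6)(2/5)(1/4) = 0.028571; P(data | box B) = (3/10)(7/9)(6/8)(5/7) = 0.125; P(data | box C) = (1/12)(11/11)(10/10)(9/9) = 0.083333.
The prior-weighted likelihoods are 1/3 · 0.028571 = 0.0095238, 1/3 · 0.125 = 0.041667, 1/3 · 0.083333 = 0.027778; with total 0.078968.
So P(box B | data) = (0.041667) / (0.078968) = 0.52764.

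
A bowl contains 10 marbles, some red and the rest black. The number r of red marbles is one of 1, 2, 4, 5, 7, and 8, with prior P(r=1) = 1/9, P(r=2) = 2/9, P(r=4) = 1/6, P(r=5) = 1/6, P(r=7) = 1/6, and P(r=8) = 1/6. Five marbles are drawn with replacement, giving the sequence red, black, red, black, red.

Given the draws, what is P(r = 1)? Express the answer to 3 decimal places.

The likelihood of the observed sequence under each hypothesis: P(data | r = 1) = (1/10)(9/10)(1/10)(9/10)(1/10) = 0.00081; P(data | r = 2) = (2/10)(8/10)(2/10)(8/10)(2/10) = 0.00512; P(data | r = 4) = (4/10)(6/10)(4/10)(6/10)(4/10) = 0.02304; P(data | r = 5) = (5/10)(5/10)(5/10)(5/10)(5/10) = 0.03125; P(data | r = 7) = (7/10)(3/10)(7/10)(3/10)(7/10) = 0.03087; P(data | r = 8) = (8/10)(2/10)(8/10)(2/10)(8/10) = 0.02048.
Multiplying each by its prior: 1/9 · 0.00081 = 9e-05, 2/9 · 0.00512 = 0.0011378, 1/6 · 0.02304 = 0.00384, 1/6 · 0.03125 = 0.0052083, 1/6 · 0.03087 = 0.005145, 1/6 · 0.02048 = 0.0034133; with total 0.018834.
Hence P(r = 1 | data) = (9e-05) / (0.018834) = 0.0047785.

0.005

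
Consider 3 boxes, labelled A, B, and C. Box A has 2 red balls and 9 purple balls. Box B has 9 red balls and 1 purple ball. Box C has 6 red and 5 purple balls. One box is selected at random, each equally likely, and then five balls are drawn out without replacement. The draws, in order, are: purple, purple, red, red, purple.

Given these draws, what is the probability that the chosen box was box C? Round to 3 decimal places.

Compute the likelihood of the observed sequence for each case: P(data | box A) = (9/11)(8/10)(2/9)(1/8)(7/7) = 1/55; P(data | box B) = (1/10)(0/9) = 0; P(data | box C) = (5/11)(4/10)(6/9)(5/8)(3/7) = 5/154.
Weighting by the prior gives 1/3 · 1/55 = 1/165, 1/3 · 0 = 0, 1/3 · 5/154 = 5/462; summing to 13/770.
So P(box C | data) = (5/462) / (13/770) = 25/39.

0.641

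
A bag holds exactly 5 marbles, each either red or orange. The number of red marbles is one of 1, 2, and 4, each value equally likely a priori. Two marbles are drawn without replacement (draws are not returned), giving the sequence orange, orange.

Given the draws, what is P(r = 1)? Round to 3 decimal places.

0.667

Under each hypothesis, the probability of the observed sequence is: P(data | r = 1) = (4/5)(3/4) = 3/5; P(data | r = 2) = (3/5)(2/4) = 3/10; P(data | r = 4) = (1/5)(0/4) = 0.
Weighting by the prior gives 1/3 · 3/5 = 1/5, 1/3 · 3/10 = 1/10, 1/3 · 0 = 0; with total 3/10.
By Bayes' rule, P(r = 1 | data) = (1/5) / (3/10) = 2/3.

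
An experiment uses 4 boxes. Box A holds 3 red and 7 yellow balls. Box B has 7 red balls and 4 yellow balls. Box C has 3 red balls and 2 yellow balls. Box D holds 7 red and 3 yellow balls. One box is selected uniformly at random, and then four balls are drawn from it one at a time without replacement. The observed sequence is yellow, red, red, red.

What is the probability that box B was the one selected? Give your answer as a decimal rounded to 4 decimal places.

The likelihood of the observed sequence under each hypothesis: P(data | box A) = (7/10)(3/9)(2/8)(1/7) = 1/120; P(data | box B) = (4/11)(7/10)(6/9)(5/8) = 7/66; P(data | box C) = (2/5)(3/4)(2/3)(1/2) = 1/10; P(data | box D) = (3/10)(7/9)(6/8)(5/7) = 1/8.
Weighting by the prior gives 1/4 · 1/120 = 1/480, 1/4 · 7/66 = 7/264, 1/4 · 1/10 = 1/40, 1/4 · 1/8 = 1/32; summing to 14/165.
So P(box B | data) = (7/264) / (14/165) = 5/16.

0.3125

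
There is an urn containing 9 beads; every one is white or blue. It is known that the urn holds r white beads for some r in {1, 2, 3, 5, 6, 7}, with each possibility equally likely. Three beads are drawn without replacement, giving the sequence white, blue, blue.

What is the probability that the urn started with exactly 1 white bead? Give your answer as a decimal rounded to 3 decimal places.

0.165

The likelihood of the observed sequence under each hypothesis: P(data | r = 1) = (1/9)(8/8)(7/7) = 1/9; P(data | r = 2) = (2/9)(7/8)(6/7) = 1/6; P(data | r = 3) = (3/9)(6/8)(5/7) = 5/28; P(data | r = 5) = (5/9)(4/8)(3/7) = 5/42; P(data | r = 6) = (6/9)(3/8)(2/7) = 1/14; P(data | r = 7) = (7/9)(2/8)(1/7) = 1/36.
Weighting by the prior gives 1/6 · 1/9 = 1/54, 1/6 · 1/6 = 1/36, 1/6 · 5/28 = 5/168, 1/6 · 5/42 = 5/252, 1/6 · 1/14 = 1/84, 1/6 · 1/36 = 1/216; these sum to 85/756.
By Bayes' rule, P(r = 1 | data) = (1/54) / (85/756) = 14/85.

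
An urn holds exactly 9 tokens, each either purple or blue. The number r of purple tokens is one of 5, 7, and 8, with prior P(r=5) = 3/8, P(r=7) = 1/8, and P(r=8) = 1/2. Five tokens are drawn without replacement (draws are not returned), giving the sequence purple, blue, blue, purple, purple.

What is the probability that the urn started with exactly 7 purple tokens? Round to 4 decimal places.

The likelihood of the observed sequence under each hypothesis: P(data | r = 5) = (5/9)(4/8)(3/7)(4/6)(3/5) = 0.047619; P(data | r = 7) = (7/9)(2/8)(1/7)(6/6)(5/5) = 0.027778; P(data | r = 8) = (8/9)(1/8)(0/7) = 0.
Multiplying each by its prior: 3/8 · 0.047619 = 0.017857, 1/8 · 0.027778 = 0.0034722, 1/2 · 0 = 0; these sum to 0.021329.
Therefore the posterior P(r = 7 | data) = (0.0034722) / (0.021329) = 0.16279.

0.1628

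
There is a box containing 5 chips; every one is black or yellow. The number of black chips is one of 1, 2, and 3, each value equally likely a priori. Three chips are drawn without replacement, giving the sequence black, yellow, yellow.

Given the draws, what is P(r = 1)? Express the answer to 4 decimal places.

For each hypothesis, P(data | H) works out to: P(data | r = 1) = (1/5)(4/4)(3/3) = 1/5; P(data | r = 2) = (2/5)(3/4)(2/3) = 1/5; P(data | r = 3) = (3/5)(2/4)(1/3) = 1/10.
The prior-weighted likelihoods are 1/3 · 1/5 = 1/15, 1/3 · 1/5 = 1/15, 1/3 · 1/10 = 1/30; with total 1/6.
So P(r = 1 | data) = (1/15) / (1/6) = 2/5.

0.4000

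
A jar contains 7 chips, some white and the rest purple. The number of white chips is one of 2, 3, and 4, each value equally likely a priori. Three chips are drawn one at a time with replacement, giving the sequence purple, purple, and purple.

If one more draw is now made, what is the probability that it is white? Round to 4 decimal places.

0.3638

The likelihood of the observed sequence under each hypothesis: P(data | r = 2) = (5/7)(5/7)(5/7) = 0.36443; P(data | r = 3) = (4/7)(4/7)(4/7) = 0.18659; P(data | r = 4) = (3/7)(3/7)(3/7) = 0.078717.
Weighting by the prior gives 1/3 · 0.36443 = 0.12148, 1/3 · 0.18659 = 0.062196, 1/3 · 0.078717 = 0.026239; these sum to 0.20991.
The posterior is then P(r = 2 | data) = 0.5787, P(r = 3 | data) = 0.2963, P(r = 4 | data) = 0.125.
So P(white next | data) = Σ P(white next | H) P(H | data) = (2/7)(0.5787) + (3/7)(0.2963) + (4/7)(0.125) = 0.36376.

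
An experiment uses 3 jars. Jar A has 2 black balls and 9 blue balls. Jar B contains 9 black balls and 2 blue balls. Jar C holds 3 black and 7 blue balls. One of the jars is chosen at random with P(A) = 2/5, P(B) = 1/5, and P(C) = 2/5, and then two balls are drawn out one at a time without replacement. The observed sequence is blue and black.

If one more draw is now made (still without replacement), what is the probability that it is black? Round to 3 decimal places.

For each hypothesis, P(data | H) works out to: P(data | jar A) = (9/11)(2/10) = 9/55; P(data | jar B) = (2/11)(9/10) = 9/55; P(data | jar C) = (7/10)(3/9) = 7/30.
The prior-weighted likelihoods are 2/5 · 9/55 = 18/275, 1/5 · 9/55 = 9/275, 2/5 · 7/30 = 7/75; these sum to 158/825.
The posterior is then P(jar A | data) = 27/79, P(jar B | data) = 27/158, P(jar C | data) = 77/158.
Averaging over the posterior, P(black next | data) = (1/9)(27/79) + (8/9)(27/158) + (1/4)(77/158) = 197/632.

0.312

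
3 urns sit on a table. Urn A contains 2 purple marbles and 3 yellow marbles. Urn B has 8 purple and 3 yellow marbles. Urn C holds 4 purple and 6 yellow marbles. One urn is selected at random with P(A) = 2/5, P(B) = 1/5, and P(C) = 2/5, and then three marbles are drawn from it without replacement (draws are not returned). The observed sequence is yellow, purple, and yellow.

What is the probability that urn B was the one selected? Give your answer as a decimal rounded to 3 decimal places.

0.062

The likelihood of the observed sequence under each hypothesis: P(data | urn A) = (3/5)(2/4)(2/3) = 1/5; P(data | urn B) = (3/11)(8/10)(2/9) = 8/165; P(data | urn C) = (6/10)(4/9)(5/8) = 1/6.
The prior-weighted likelihoods are 2/5 · 1/5 = 2/25, 1/5 · 8/165 = 8/825, 2/5 · 1/6 = 1/15; summing to 43/275.
So P(urn B | data) = (8/825) / (43/275) = 8/129.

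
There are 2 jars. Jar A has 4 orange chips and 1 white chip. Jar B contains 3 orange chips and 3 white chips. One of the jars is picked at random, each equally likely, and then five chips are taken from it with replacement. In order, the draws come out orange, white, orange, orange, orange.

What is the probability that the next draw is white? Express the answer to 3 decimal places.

Compute the likelihood of the observed sequence for each case: P(data | jar A) = (4/5)(1/5)(4/5)(4/5)(4/5) = 0.08192; P(data | jar B) = (3/6)(3/6)(3/6)(3/6)(3/6) = 0.03125.
Weighting by the prior gives 1/2 · 0.08192 = 0.04096, 1/2 · 0.03125 = 0.015625; with total 0.056585.
Dividing through by the total gives posterior P(jar A | data) = 0.72387, P(jar B | data) = 0.27613.
So P(white next | data) = Σ P(white next | H) P(H | data) = (1/5)(0.72387) + (1/2)(0.27613) = 0.28284.

0.283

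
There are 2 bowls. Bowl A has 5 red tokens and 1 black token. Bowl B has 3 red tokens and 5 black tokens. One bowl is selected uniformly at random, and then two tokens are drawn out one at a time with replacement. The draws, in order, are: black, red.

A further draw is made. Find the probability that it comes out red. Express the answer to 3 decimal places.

For each hypothesis, P(data | H) works out to: P(data | bowl A) = (1/6)(5/6) = 0.13889; P(data | bowl B) = (5/8)(3/8) = 0.23438.
Multiplying each by its prior: 1/2 · 0.13889 = 0.069444, 1/2 · 0.23438 = 0.11719; summing to 0.18663.
The posterior is then P(bowl A | data) = 0.37209, P(bowl B | data) = 0.62791.
So P(red next | data) = Σ P(red next | H) P(H | data) = (5/6)(0.37209) + (3/8)(0.62791) = 0.54554.

0.546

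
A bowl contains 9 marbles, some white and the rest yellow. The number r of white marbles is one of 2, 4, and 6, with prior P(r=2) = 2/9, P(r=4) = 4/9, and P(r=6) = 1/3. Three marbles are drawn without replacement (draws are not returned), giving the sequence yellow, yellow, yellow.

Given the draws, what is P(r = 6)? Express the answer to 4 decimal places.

Under each hypothesis, the probability of the observed sequence is: P(data | r = 2) = (7/9)(6/8)(5/7) = 5/12; P(data | r = 4) = (5/9)(4/8)(3/7) = 5/42; P(data | r = 6) = (3/9)(2/8)(1/7) = 1/84.
Multiplying each by its prior: 2/9 · 5/12 = 5/54, 4/9 · 5/42 = 10/189, 1/3 · 1/84 = 1/252; with total 113/756.
So P(r = 6 | data) = (1/252) / (113/756) = 3/113.

0.0265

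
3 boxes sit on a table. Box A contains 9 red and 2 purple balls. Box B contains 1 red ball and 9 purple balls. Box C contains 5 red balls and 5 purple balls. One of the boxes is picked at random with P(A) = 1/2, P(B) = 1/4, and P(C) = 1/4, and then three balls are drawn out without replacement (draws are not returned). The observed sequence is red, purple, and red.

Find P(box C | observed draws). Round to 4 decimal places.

0.3231

Under each hypothesis, the probability of the observed sequence is: P(data | box A) = (9/11)(2/10)(8/9) = 0.14545; P(data | box B) = (1/10)(9/9)(0/8) = 0; P(data | box C) = (5/10)(5/9)(4/8) = 0.13889.
Weighting by the prior gives 1/2 · 0.14545 = 0.072727, 1/4 · 0 = 0, 1/4 · 0.13889 = 0.034722; with total 0.10745.
Hence P(box C | data) = (0.034722) / (0.10745) = 0.32315.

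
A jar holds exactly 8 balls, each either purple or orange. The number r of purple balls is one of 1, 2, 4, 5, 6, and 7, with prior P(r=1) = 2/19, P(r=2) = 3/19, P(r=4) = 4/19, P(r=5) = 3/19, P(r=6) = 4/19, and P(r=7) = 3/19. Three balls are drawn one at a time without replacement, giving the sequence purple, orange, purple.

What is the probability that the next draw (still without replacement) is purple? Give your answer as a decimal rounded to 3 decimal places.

Under each hypothesis, the probability of the observed sequence is: P(data | r = 1) = (1/8)(7/7)(0/6) = 0; P(data | r = 2) = (2/8)(6/7)(1/6) = 0.035714; P(data | r = 4) = (4/8)(4/7)(3/6) = 0.14286; P(data | r = 5) = (5/8)(3/7)(4/6) = 0.17857; P(data | r = 6) = (6/8)(2/7)(5/6) = 0.17857; P(data | r = 7) = (7/8)(1/7)(6/6) = 0.125.
The prior-weighted likelihoods are 2/19 · 0 = 0, 3/19 · 0.035714 = 0.0056391, 4/19 · 0.14286 = 0.030075, 3/19 · 0.17857 = 0.028195, 4/19 · 0.17857 = 0.037594, 3/19 · 0.125 = 0.019737; summing to 0.12124.
The posterior is then P(r = 1 | data) = 0, P(r = 2 | data) = 0.046512, P(r = 4 | data) = 0.24806, P(r = 5 | data) = 0.23256, P(r = 6 | data) = 0.31008, P(r = 7 | data) = 0.16279.
Averaging over the posterior, P(purple next | data) = (0)(0.046512) + (2/5)(0.24806) + (3/5)(0.23256) + (4/5)(0.31008) + (1)(0.16279) = 0.64961.

0.650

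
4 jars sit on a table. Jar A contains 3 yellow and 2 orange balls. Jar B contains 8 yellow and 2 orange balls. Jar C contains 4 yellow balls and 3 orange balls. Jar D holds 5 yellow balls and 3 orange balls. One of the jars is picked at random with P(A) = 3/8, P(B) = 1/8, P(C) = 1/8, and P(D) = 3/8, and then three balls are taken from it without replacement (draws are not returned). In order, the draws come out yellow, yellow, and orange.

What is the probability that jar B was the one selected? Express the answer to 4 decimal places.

Compute the likelihood of the observed sequence for each case: P(data | jar A) = (3/5)(2/4)(2/3) = 0.2; P(data | jar B) = (8/10)(7/9)(2/8) = 0.15556; P(data | jar C) = (4/7)(3/6)(3/5) = 0.17143; P(data | jar D) = (5/8)(4/7)(3/6) = 0.17857.
Multiplying each by its prior: 3/8 · 0.2 = 0.075, 1/8 · 0.15556 = 0.019444, 1/8 · 0.17143 = 0.021429, 3/8 · 0.17857 = 0.066964; these sum to 0.18284.
By Bayes' rule, P(jar B | data) = (0.019444) / (0.18284) = 0.10635.

0.1063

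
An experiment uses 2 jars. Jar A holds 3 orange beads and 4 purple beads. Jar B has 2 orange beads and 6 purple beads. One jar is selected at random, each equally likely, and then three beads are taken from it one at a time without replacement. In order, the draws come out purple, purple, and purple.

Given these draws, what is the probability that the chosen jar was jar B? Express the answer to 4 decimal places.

0.7576

For each hypothesis, P(data | H) works out to: P(data | jar A) = (4/7)(3/6)(2/5) = 4/35; P(data | jar B) = (6/8)(5/7)(4/6) = 5/14.
Multiplying each by its prior: 1/2 · 4/35 = 2/35, 1/2 · 5/14 = 5/28; with total 33/140.
Hence P(jar B | data) = (5/28) / (33/140) = 25/33.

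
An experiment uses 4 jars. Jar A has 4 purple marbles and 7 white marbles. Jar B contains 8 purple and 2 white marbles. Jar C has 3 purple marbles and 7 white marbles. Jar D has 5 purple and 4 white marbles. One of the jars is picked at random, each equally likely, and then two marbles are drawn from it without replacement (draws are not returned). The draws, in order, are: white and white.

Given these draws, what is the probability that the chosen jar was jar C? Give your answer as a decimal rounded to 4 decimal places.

The likelihood of the observed sequence under each hypothesis: P(data | jar A) = (7/11)(6/10) = 0.38182; P(data | jar B) = (2/10)(1/9) = 0.022222; P(data | jar C) = (7/10)(6/9) = 0.46667; P(data | jar D) = (4/9)(3/8) = 0.16667.
Multiplying each by its prior: 1/4 · 0.38182 = 0.095455, 1/4 · 0.022222 = 0.0055556, 1/4 · 0.46667 = 0.11667, 1/4 · 0.16667 = 0.041667; these sum to 0.25934.
So P(jar C | data) = (0.11667) / (0.25934) = 0.44985.

0.4499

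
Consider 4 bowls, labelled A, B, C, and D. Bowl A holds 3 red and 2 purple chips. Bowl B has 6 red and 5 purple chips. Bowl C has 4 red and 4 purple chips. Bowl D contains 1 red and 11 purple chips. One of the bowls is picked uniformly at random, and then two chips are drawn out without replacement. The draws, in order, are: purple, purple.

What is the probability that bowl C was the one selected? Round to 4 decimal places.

Compute the likelihood of the observed sequence for each case: P(data | bowl A) = (2/5)(1/4) = 0.1; P(data | bowl B) = (5/11)(4/10) = 0.18182; P(data | bowl C) = (4/8)(3/7) = 0.21429; P(data | bowl D) = (11/12)(10/11) = 0.83333.
Weighting by the prior gives 1/4 · 0.1 = 0.025, 1/4 · 0.18182 = 0.045455, 1/4 · 0.21429 = 0.053571, 1/4 · 0.83333 = 0.20833; these sum to 0.33236.
Hence P(bowl C | data) = (0.053571) / (0.33236) = 0.16119.

0.1612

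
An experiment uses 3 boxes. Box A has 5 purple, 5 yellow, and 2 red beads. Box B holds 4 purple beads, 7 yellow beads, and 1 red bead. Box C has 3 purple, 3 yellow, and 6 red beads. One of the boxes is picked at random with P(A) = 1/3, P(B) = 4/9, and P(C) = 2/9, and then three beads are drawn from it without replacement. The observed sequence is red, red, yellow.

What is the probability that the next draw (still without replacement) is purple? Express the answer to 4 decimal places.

For each hypothesis, P(data | H) works out to: P(data | box A) = (2/12)(1/11)(5/10) = 1/132; P(data | box B) = (1/12)(0/11) = 0; P(data | box C) = (6/12)(5/11)(3/10) = 3/44.
Weighting by the prior gives 1/3 · 1/132 = 1/396, 4/9 · 0 = 0, 2/9 · 3/44 = 1/66; these sum to 7/396.
The posterior is then P(box A | data) = 1/7, P(box B | data) = 0, P(box C | data) = 6/7.
The predictive probability is P(purple next | data) = (5/9)(1/7) + (1/3)(6/7) = 23/63.

0.3651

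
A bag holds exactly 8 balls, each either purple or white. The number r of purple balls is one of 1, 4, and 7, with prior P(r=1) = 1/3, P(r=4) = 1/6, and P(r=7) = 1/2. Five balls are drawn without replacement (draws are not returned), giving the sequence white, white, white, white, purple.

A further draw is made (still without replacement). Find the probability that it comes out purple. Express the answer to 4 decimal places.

Under each hypothesis, the probability of the observed sequence is: P(data | r = 1) = (7/8)(6/7)(5/6)(4/5)(1/4) = 1/8; P(data | r = 4) = (4/8)(3/7)(2/6)(1/5)(4/4) = 1/70; P(data | r = 7) = (1/8)(0/7) = 0.
The prior-weighted likelihoods are 1/3 · 1/8 = 1/24, 1/6 · 1/70 = 1/420, 1/2 · 0 = 0; summing to 37/840.
Normalising, the posterior is P(r = 1 | data) = 35/37, P(r = 4 | data) = 2/37, P(r = 7 | data) = 0.
The predictive probability is P(purple next | data) = (0)(35/37) + (1)(2/37) = 2/37.

0.0541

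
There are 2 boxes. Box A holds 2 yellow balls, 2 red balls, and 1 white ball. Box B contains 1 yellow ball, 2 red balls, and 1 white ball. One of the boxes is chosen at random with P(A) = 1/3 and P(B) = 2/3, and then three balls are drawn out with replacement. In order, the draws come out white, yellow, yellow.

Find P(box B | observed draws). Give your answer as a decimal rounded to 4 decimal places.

The likelihood of the observed sequence under each hypothesis: P(data | box A) = (1/5)(2/5)(2/5) = 0.032; P(data | box B) = (1/4)(1/4)(1/4) = 0.015625.
The prior-weighted likelihoods are 1/3 · 0.032 = 0.010667, 2/3 · 0.015625 = 0.010417; summing to 0.021083.
Therefore the posterior P(box B | data) = (0.010417) / (0.021083) = 0.49407.

0.4941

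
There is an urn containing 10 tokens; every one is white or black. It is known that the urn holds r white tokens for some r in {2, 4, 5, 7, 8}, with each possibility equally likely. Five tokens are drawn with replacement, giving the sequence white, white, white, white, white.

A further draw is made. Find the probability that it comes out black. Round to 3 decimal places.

Compute the likelihood of the observed sequence for each case: P(data | r = 2) = (2/10)(2/10)(2/10)(2/10)(2/10) = 0.00032; P(data | r = 4) = (4/10)(4/10)(4/10)(4/10)(4/10) = 0.01024; P(data | r = 5) = (5/10)(5/10)(5/10)(5/10)(5/10) = 0.03125; P(data | r = 7) = (7/10)(7/10)(7/10)(7/10)(7/10) = 0.16807; P(data | r = 8) = (8/10)(8/10)(8/10)(8/10)(8/10) = 0.32768.
Weighting by the prior gives 1/5 · 0.00032 = 6.4e-05, 1/5 · 0.01024 = 0.002048, 1/5 · 0.03125 = 0.00625, 1/5 · 0.16807 = 0.033614, 1/5 · 0.32768 = 0.065536; these sum to 0.10751.
Dividing through by the total gives posterior P(r = 2 | data) = 0.00059528, P(r = 4 | data) = 0.019049, P(r = 5 | data) = 0.058133, P(r = 7 | data) = 0.31265, P(r = 8 | data) = 0.60957.
So P(black next | data) = Σ P(black next | H) P(H | data) = (4/5)(0.00059528) + (3/5)(0.019049) + (1/2)(0.058133) + (3/10)(0.31265) + (1/5)(0.60957) = 0.25668.

0.257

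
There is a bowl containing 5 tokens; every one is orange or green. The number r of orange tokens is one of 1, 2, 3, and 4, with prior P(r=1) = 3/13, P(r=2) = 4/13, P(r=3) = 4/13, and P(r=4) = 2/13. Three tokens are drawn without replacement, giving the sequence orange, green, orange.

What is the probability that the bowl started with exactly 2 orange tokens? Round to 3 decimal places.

0.250

Under each hypothesis, the probability of the observed sequence is: P(data | r = 1) = (1/5)(4/4)(0/3) = 0; P(data | r = 2) = (2/5)(3/4)(1/3) = 1/10; P(data | r = 3) = (3/5)(2/4)(2/3) = 1/5; P(data | r = 4) = (4/5)(1/4)(3/3) = 1/5.
Weighting by the prior gives 3/13 · 0 = 0, 4/13 · 1/10 = 2/65, 4/13 · 1/5 = 4/65, 2/13 · 1/5 = 2/65; these sum to 8/65.
Hence P(r = 2 | data) = (2/65) / (8/65) = 1/4.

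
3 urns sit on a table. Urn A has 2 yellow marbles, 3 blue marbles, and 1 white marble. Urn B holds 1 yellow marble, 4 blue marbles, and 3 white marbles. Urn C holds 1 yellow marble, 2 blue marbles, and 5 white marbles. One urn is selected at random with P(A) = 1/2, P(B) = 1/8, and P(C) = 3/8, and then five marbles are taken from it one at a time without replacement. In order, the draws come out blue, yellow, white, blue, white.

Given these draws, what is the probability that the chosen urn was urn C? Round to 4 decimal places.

0.6250

For each hypothesis, P(data | H) works out to: P(data | urn A) = (3/6)(2/5)(1/4)(2/3)(0/2) = 0; P(data | urn B) = (4/8)(1/7)(3/6)(3/5)(2/4) = 0.010714; P(data | urn C) = (2/8)(1/7)(5/6)(1/5)(4/4) = 0.0059524.
Multiplying each by its prior: 1/2 · 0 = 0, 1/8 · 0.010714 = 0.0013393, 3/8 · 0.0059524 = 0.0022321; these sum to 0.0035714.
Therefore the posterior P(urn C | data) = (0.0022321) / (0.0035714) = 0.625.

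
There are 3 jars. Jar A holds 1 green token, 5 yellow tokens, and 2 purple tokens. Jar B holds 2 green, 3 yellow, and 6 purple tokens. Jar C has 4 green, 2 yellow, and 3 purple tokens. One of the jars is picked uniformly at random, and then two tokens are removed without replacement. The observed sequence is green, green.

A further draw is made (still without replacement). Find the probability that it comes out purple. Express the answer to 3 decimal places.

For each hypothesis, P(data | H) works out to: P(data | jar A) = (1/8)(0/7) = 0; P(data | jar B) = (2/11)(1/10) = 1/55; P(data | jar C) = (4/9)(3/8) = 1/6.
Multiplying each by its prior: 1/3 · 0 = 0, 1/3 · 1/55 = 1/165, 1/3 · 1/6 = 1/18; these sum to 61/990.
Normalising, the posterior is P(jar A | data) = 0, P(jar B | data) = 6/61, P(jar C | data) = 55/61.
The predictive probability is P(purple next | data) = (2/3)(6/61) + (3/7)(55/61) = 193/427.

0.452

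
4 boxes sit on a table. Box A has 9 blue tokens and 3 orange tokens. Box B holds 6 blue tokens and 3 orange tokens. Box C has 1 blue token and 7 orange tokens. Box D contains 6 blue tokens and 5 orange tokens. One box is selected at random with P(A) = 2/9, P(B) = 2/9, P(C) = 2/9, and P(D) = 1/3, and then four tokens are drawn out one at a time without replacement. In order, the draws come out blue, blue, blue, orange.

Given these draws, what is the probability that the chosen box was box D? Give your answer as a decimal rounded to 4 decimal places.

Under each hypothesis, the probability of the observed sequence is: P(data | box A) = (9/12)(8/11)(7/10)(3/9) = 0.12727; P(data | box B) = (6/9)(5/8)(4/7)(3/6) = 0.11905; P(data | box C) = (1/8)(0/7) = 0; P(data | box D) = (6/11)(5/10)(4/9)(5/8) = 0.075758.
The prior-weighted likelihoods are 2/9 · 0.12727 = 0.028283, 2/9 · 0.11905 = 0.026455, 2/9 · 0 = 0, 1/3 · 0.075758 = 0.025253; these sum to 0.07999.
So P(box D | data) = (0.025253) / (0.07999) = 0.31569.

0.3157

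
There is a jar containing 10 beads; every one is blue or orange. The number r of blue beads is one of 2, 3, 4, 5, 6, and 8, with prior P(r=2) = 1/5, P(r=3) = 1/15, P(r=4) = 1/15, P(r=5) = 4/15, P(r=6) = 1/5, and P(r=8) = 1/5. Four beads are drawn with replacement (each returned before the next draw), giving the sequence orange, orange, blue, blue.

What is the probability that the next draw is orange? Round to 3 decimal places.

Compute the likelihood of the observed sequence for each case: P(data | r = 2) = (8/10)(8/10)(2/10)(2/10) = 0.0256; P(data | r = 3) = (7/10)(7/10)(3/10)(3/10) = 0.0441; P(data | r = 4) = (6/10)(6/10)(4/10)(4/10) = 0.0576; P(data | r = 5) = (5/10)(5/10)(5/10)(5/10) = 0.0625; P(data | r = 6) = (4/10)(4/10)(6/10)(6/10) = 0.0576; P(data | r = 8) = (2/10)(2/10)(8/10)(8/10) = 0.0256.
Weighting by the prior gives 1/5 · 0.0256 = 0.00512, 1/15 · 0.0441 = 0.00294, 1/15 · 0.0576 = 0.00384, 4/15 · 0.0625 = 0.016667, 1/5 · 0.0576 = 0.01152, 1/5 · 0.0256 = 0.00512; summing to 0.045207.
The posterior is then P(r = 2 | data) = 0.11326, P(r = 3 | data) = 0.065035, P(r = 4 | data) = 0.084943, P(r = 5 | data) = 0.36868, P(r = 6 | data) = 0.25483, P(r = 8 | data) = 0.11326.
So P(orange next | data) = Σ P(orange next | H) P(H | data) = (4/5)(0.11326) + (7/10)(0.065035) + (3/5)(0.084943) + (1/2)(0.36868) + (2/5)(0.25483) + (1/5)(0.11326) = 0.49602.

0.496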